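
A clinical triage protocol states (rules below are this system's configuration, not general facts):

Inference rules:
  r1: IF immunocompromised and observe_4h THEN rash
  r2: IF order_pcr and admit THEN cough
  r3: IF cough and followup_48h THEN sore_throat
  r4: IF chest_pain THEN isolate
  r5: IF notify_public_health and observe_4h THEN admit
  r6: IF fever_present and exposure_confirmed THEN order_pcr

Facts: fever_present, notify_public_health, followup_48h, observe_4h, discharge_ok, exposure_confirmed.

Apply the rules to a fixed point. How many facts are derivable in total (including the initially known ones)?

Round 1 — r5, r6, derive admit, order_pcr.
Round 2 — r2, derive cough.
Round 3 — r3, derive sore_throat.
Closure: {admit, cough, discharge_ok, exposure_confirmed, fever_present, followup_48h, notify_public_health, observe_4h, order_pcr, sore_throat} — 10 facts.

10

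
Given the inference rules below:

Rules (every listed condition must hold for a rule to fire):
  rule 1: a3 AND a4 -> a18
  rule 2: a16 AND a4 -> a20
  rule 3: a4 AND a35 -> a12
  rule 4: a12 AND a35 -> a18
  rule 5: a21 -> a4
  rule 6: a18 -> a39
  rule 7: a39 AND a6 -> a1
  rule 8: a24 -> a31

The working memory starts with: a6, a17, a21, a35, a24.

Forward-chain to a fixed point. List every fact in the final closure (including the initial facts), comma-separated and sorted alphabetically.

Round 1: rule 5 [a21 -> a4]; rule 8 [a24 -> a31]. New: a4, a31.
Round 2: rule 3 [a4 AND a35 -> a12]. New: a12.
Round 3: rule 4 [a12 AND a35 -> a18]. New: a18.
Round 4: rule 6 [a18 -> a39]. New: a39.
Round 5: rule 7 [a39 AND a6 -> a1]. New: a1.

a1, a12, a17, a18, a21, a24, a31, a35, a39, a4, a6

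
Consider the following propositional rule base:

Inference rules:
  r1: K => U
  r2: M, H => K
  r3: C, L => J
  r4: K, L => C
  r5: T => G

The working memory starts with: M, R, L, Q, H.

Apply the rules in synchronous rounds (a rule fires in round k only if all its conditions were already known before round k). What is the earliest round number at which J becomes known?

3

Round 1: r2 [M, H => K]. Adds K.
Round 2: r1 [K => U]; r4 [K, L => C]. Adds U, C.
Round 3: r3 [C, L => J]. Adds J.
J first appears in round 3.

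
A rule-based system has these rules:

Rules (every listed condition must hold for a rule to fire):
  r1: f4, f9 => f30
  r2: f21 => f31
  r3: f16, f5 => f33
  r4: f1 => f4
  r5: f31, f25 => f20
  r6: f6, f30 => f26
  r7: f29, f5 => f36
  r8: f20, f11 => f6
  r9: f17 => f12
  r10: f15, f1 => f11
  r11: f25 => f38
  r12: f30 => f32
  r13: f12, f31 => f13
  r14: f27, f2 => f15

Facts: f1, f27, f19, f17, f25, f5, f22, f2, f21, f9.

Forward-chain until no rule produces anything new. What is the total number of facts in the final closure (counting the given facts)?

22

Round 1: r2 [f21 => f31]; r4 [f1 => f4]; r9 [f17 => f12]; r11 [f25 => f38]; r14 [f27, f2 => f15]. New: f31, f4, f12, f38, f15.
Round 2: r1 [f4, f9 => f30]; r5 [f31, f25 => f20]; r10 [f15, f1 => f11]; r13 [f12, f31 => f13]. New: f30, f20, f11, f13.
Round 3: r8 [f20, f11 => f6]; r12 [f30 => f32]. New: f6, f32.
Round 4: r6 [f6, f30 => f26]. New: f26.
Closure: {f1, f11, f12, f13, f15, f17, f19, f2, f20, f21, f22, f25, f26, f27, f30, f31, f32, f38, f4, f5, f6, f9} — 22 facts.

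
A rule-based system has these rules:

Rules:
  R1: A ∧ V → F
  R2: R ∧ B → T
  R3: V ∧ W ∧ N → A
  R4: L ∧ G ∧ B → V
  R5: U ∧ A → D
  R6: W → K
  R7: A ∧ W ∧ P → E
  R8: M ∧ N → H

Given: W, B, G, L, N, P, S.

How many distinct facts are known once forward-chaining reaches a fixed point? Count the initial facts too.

[1] R4 [L ∧ G ∧ B → V]; R6 [W → K]. ⇒ new: V, K.
[2] R3 [V ∧ W ∧ N → A]. ⇒ new: A.
[3] R1 [A ∧ V → F]; R7 [A ∧ W ∧ P → E]. ⇒ new: F, E.
Closure: {A, B, E, F, G, K, L, N, P, S, V, W} — 12 facts.

12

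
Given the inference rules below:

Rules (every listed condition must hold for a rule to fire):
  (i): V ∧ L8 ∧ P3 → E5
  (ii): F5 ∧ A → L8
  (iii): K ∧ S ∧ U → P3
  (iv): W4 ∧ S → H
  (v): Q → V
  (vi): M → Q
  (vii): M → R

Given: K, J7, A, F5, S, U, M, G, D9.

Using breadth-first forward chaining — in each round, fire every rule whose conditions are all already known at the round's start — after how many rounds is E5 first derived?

3

Round 1 fires (ii), (iii), (vi), (vii), giving L8, P3, Q, R.
Round 2 fires (v), giving V.
Round 3 fires (i), giving E5.
E5 first appears in round 3.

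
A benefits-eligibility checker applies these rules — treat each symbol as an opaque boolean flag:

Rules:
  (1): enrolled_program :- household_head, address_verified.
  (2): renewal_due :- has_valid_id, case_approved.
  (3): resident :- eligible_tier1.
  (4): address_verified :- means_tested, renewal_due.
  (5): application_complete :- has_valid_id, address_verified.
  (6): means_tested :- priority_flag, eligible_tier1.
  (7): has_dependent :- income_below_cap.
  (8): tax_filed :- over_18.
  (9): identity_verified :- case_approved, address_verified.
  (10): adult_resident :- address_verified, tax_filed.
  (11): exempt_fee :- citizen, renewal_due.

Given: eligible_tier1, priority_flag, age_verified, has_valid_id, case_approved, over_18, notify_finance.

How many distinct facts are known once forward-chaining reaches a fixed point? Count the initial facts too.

Round 1: (2) [renewal_due :- has_valid_id, case_approved.]; (3) [resident :- eligible_tier1.]; (6) [means_tested :- priority_flag, eligible_tier1.]; (8) [tax_filed :- over_18.]. Adds renewal_due, resident, means_tested, tax_filed.
Round 2: (4) [address_verified :- means_tested, renewal_due.]. Adds address_verified.
Round 3: (5) [application_complete :- has_valid_id, address_verified.]; (9) [identity_verified :- case_approved, address_verified.]; (10) [adult_resident :- address_verified, tax_filed.]. Adds application_complete, identity_verified, adult_resident.
Closure: {address_verified, adult_resident, age_verified, application_complete, case_approved, eligible_tier1, has_valid_id, identity_verified, means_tested, notify_finance, over_18, priority_flag, renewal_due, resident, tax_filed} — 15 facts.

15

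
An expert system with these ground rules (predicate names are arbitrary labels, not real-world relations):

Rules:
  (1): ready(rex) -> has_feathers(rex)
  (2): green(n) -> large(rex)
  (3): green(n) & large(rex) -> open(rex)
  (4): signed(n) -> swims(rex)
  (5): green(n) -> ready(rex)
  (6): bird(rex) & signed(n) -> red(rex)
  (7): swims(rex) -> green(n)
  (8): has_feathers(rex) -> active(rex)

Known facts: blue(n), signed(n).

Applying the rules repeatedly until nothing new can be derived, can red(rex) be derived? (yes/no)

no

Round 1: (4) [signed(n) -> swims(rex)]. Adds swims(rex).
Round 2: (7) [swims(rex) -> green(n)]. Adds green(n).
Round 3: (2) [green(n) -> large(rex)]; (5) [green(n) -> ready(rex)]. Adds large(rex), ready(rex).
Round 4: (1) [ready(rex) -> has_feathers(rex)]; (3) [green(n) & large(rex) -> open(rex)]. Adds has_feathers(rex), open(rex).
Round 5: (8) [has_feathers(rex) -> active(rex)]. Adds active(rex).
Fixed point reached. red(rex) is concluded only by (6); (6) needs bird(rex) (never derived).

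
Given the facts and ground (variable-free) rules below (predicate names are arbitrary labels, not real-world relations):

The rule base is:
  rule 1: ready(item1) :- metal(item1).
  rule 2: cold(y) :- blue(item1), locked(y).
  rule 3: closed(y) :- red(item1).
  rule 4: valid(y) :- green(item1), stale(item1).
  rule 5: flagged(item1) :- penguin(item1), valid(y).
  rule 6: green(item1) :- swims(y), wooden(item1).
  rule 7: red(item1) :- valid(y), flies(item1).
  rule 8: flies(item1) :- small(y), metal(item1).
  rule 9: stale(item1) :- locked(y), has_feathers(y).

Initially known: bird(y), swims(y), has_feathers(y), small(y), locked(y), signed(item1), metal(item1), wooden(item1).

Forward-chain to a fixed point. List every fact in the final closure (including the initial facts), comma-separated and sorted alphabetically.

Round 1 — rule 1, rule 6, rule 8, rule 9, derive ready(item1), green(item1), flies(item1), stale(item1).
Round 2 — rule 4, derive valid(y).
Round 3 — rule 7, derive red(item1).
Round 4 — rule 3, derive closed(y).

bird(y), closed(y), flies(item1), green(item1), has_feathers(y), locked(y), metal(item1), ready(item1), red(item1), signed(item1), small(y), stale(item1), swims(y), valid(y), wooden(item1)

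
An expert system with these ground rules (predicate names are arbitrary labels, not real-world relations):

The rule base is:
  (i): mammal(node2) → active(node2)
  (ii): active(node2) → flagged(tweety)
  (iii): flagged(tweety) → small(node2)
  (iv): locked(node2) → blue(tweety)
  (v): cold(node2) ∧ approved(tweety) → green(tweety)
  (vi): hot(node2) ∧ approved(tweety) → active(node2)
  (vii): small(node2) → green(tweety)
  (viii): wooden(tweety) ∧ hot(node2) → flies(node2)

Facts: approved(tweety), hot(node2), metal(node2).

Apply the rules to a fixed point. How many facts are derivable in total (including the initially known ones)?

7

[1] (vi) [hot(node2) ∧ approved(tweety) → active(node2)]. ⇒ new: active(node2).
[2] (ii) [active(node2) → flagged(tweety)]. ⇒ new: flagged(tweety).
[3] (iii) [flagged(tweety) → small(node2)]. ⇒ new: small(node2).
[4] (vii) [small(node2) → green(tweety)]. ⇒ new: green(tweety).
Closure: {active(node2), approved(tweety), flagged(tweety), green(tweety), hot(node2), metal(node2), small(node2)} — 7 facts.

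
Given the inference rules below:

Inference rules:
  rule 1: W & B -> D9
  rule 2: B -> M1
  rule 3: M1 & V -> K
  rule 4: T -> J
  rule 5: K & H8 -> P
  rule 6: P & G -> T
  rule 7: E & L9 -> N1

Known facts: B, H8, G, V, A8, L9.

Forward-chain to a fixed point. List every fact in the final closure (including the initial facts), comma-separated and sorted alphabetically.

A8, B, G, H8, J, K, L9, M1, P, T, V

Round 1 — rule 2, derive M1.
Round 2 — rule 3, derive K.
Round 3 — rule 5, derive P.
Round 4 — rule 6, derive T.
Round 5 — rule 4, derive J.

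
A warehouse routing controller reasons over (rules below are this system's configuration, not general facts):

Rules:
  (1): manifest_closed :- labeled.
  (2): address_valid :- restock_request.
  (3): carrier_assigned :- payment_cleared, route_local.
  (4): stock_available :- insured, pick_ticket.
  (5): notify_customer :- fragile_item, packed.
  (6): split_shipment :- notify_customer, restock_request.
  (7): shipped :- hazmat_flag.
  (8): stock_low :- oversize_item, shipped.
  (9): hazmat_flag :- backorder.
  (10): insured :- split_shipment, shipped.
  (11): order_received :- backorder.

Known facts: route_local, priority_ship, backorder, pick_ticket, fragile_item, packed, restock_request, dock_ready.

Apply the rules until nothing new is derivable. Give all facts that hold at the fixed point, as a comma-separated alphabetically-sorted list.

Round 1 fires (2), (5), (9), (11), giving address_valid, notify_customer, hazmat_flag, order_received.
Round 2 fires (6), (7), giving split_shipment, shipped.
Round 3 fires (10), giving insured.
Round 4 fires (4), giving stock_available.

address_valid, backorder, dock_ready, fragile_item, hazmat_flag, insured, notify_customer, order_received, packed, pick_ticket, priority_ship, restock_request, route_local, shipped, split_shipment, stock_available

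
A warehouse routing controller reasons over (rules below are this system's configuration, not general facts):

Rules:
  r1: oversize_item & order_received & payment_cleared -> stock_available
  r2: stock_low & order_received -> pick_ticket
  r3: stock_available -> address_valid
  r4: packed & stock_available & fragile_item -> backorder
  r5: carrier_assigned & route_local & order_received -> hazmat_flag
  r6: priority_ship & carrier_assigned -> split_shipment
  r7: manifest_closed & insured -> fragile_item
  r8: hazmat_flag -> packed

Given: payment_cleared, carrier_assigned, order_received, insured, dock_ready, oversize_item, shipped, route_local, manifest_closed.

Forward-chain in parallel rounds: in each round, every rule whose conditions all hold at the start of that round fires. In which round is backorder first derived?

Round 1 fires r1, r5, r7, giving stock_available, hazmat_flag, fragile_item.
Round 2 fires r3, r8, giving address_valid, packed.
Round 3 fires r4, giving backorder.
backorder first appears in round 3.

3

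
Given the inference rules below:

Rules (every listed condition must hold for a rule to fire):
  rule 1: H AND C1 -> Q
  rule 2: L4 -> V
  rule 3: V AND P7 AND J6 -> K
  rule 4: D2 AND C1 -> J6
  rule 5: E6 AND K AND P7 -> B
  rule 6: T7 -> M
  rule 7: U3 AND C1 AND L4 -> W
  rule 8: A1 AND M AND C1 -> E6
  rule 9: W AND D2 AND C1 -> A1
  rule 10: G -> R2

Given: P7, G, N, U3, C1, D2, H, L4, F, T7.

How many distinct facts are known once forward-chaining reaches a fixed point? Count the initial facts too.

20

Round 1: rule 1 [H AND C1 -> Q]; rule 2 [L4 -> V]; rule 4 [D2 AND C1 -> J6]; rule 6 [T7 -> M]; rule 7 [U3 AND C1 AND L4 -> W]; rule 10 [G -> R2]. Adds Q, V, J6, M, W, R2.
Round 2: rule 3 [V AND P7 AND J6 -> K]; rule 9 [W AND D2 AND C1 -> A1]. Adds K, A1.
Round 3: rule 8 [A1 AND M AND C1 -> E6]. Adds E6.
Round 4: rule 5 [E6 AND K AND P7 -> B]. Adds B.
Closure: {A1, B, C1, D2, E6, F, G, H, J6, K, L4, M, N, P7, Q, R2, T7, U3, V, W} — 20 facts.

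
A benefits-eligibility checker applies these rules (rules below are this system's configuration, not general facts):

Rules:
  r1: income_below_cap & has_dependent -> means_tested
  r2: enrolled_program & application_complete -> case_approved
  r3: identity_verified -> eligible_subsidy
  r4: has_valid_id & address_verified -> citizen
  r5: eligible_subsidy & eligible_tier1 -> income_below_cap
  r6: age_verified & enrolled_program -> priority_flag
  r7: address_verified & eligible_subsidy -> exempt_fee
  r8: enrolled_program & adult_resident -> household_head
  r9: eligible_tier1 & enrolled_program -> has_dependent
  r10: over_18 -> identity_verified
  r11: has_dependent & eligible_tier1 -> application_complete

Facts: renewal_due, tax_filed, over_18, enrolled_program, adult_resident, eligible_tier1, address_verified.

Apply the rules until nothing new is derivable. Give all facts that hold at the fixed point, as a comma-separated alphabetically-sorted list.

Round 1: r8 [enrolled_program & adult_resident -> household_head]; r9 [eligible_tier1 & enrolled_program -> has_dependent]; r10 [over_18 -> identity_verified]. New: household_head, has_dependent, identity_verified.
Round 2: r3 [identity_verified -> eligible_subsidy]; r11 [has_dependent & eligible_tier1 -> application_complete]. New: eligible_subsidy, application_complete.
Round 3: r2 [enrolled_program & application_complete -> case_approved]; r5 [eligible_subsidy & eligible_tier1 -> income_below_cap]; r7 [address_verified & eligible_subsidy -> exempt_fee]. New: case_approved, income_below_cap, exempt_fee.
Round 4: r1 [income_below_cap & has_dependent -> means_tested]. New: means_tested.

address_verified, adult_resident, application_complete, case_approved, eligible_subsidy, eligible_tier1, enrolled_program, exempt_fee, has_dependent, household_head, identity_verified, income_below_cap, means_tested, over_18, renewal_due, tax_filed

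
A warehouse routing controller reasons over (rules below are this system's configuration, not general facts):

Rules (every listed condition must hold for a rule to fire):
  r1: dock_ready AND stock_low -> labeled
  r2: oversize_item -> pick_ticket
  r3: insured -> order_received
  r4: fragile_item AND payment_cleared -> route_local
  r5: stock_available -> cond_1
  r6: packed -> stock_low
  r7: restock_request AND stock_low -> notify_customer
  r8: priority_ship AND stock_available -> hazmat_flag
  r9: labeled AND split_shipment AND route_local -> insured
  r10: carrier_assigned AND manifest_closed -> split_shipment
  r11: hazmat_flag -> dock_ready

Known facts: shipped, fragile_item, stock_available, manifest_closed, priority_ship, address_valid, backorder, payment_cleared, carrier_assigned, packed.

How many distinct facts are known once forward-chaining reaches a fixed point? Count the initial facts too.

19

Round 1: r4 [fragile_item AND payment_cleared -> route_local]; r5 [stock_available -> cond_1]; r6 [packed -> stock_low]; r8 [priority_ship AND stock_available -> hazmat_flag]; r10 [carrier_assigned AND manifest_closed -> split_shipment]. Adds route_local, cond_1, stock_low, hazmat_flag, split_shipment.
Round 2: r11 [hazmat_flag -> dock_ready]. Adds dock_ready.
Round 3: r1 [dock_ready AND stock_low -> labeled]. Adds labeled.
Round 4: r9 [labeled AND split_shipment AND route_local -> insured]. Adds insured.
Round 5: r3 [insured -> order_received]. Adds order_received.
Closure: {address_valid, backorder, carrier_assigned, cond_1, dock_ready, fragile_item, hazmat_flag, insured, labeled, manifest_closed, order_received, packed, payment_cleared, priority_ship, route_local, shipped, split_shipment, stock_available, stock_low} — 19 facts.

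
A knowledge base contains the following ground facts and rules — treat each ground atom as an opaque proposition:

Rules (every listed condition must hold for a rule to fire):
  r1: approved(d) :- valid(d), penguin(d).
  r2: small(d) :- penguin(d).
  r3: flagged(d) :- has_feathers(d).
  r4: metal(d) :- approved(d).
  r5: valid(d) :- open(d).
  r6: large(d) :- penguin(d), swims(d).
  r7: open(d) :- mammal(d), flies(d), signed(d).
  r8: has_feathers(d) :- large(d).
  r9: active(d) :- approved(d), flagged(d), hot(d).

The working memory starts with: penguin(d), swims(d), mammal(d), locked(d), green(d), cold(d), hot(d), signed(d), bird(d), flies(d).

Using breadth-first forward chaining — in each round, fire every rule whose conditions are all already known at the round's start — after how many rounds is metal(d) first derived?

Round 1 — r2, r6, r7, derive small(d), large(d), open(d).
Round 2 — r5, r8, derive valid(d), has_feathers(d).
Round 3 — r1, r3, derive approved(d), flagged(d).
Round 4 — r4, r9, derive metal(d), active(d).
metal(d) first appears in round 4.

4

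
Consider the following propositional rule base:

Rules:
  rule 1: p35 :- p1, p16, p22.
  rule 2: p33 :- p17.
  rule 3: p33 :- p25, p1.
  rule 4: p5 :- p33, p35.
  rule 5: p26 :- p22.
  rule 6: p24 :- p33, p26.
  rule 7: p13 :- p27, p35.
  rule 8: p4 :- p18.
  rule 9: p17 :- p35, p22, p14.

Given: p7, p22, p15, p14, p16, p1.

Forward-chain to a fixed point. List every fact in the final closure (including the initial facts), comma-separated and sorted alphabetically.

p1, p14, p15, p16, p17, p22, p24, p26, p33, p35, p5, p7

Round 1: rule 1 [p35 :- p1, p16, p22.]; rule 5 [p26 :- p22.]. Adds p35, p26.
Round 2: rule 9 [p17 :- p35, p22, p14.]. Adds p17.
Round 3: rule 2 [p33 :- p17.]. Adds p33.
Round 4: rule 4 [p5 :- p33, p35.]; rule 6 [p24 :- p33, p26.]. Adds p5, p24.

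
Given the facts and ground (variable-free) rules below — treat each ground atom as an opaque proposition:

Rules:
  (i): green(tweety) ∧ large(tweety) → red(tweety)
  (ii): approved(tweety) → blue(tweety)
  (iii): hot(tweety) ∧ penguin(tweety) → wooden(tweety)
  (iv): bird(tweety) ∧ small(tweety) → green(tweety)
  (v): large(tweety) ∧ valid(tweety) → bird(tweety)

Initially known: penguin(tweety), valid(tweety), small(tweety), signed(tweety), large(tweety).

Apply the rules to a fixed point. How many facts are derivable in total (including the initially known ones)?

Round 1: (v) [large(tweety) ∧ valid(tweety) → bird(tweety)]. Adds bird(tweety).
Round 2: (iv) [bird(tweety) ∧ small(tweety) → green(tweety)]. Adds green(tweety).
Round 3: (i) [green(tweety) ∧ large(tweety) → red(tweety)]. Adds red(tweety).
Closure: {bird(tweety), green(tweety), large(tweety), penguin(tweety), red(tweety), signed(tweety), small(tweety), valid(tweety)} — 8 facts.

8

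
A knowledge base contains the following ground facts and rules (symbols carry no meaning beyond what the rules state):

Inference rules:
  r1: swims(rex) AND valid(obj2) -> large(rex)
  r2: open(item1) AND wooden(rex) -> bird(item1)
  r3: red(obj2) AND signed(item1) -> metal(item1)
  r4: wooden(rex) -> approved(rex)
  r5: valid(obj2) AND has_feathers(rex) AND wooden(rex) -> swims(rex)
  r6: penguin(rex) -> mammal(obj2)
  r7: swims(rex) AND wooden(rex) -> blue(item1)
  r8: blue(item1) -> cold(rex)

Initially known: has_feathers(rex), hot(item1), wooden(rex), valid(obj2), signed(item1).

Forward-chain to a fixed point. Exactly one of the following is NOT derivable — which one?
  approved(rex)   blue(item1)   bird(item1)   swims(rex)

Round 1 fires r4, r5, giving approved(rex), swims(rex).
Round 2 fires r1, r7, giving large(rex), blue(item1).
Round 3 fires r8, giving cold(rex).
Derived: approved(rex) (round 1), swims(rex) (round 1), blue(item1) (round 2). bird(item1) never appears in any round.

bird(item1)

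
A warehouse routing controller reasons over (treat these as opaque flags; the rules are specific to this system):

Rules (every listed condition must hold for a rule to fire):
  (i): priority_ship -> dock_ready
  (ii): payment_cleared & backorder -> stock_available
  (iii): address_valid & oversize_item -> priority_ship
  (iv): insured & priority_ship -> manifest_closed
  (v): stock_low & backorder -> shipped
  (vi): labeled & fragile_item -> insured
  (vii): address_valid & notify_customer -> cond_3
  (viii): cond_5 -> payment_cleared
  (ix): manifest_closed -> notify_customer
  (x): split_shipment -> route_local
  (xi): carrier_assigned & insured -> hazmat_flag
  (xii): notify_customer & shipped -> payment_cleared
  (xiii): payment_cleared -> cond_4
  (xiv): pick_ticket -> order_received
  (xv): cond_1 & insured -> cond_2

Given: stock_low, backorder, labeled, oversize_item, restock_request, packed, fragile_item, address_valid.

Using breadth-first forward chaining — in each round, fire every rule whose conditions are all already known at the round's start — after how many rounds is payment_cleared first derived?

Round 1: (iii) [address_valid & oversize_item -> priority_ship]; (v) [stock_low & backorder -> shipped]; (vi) [labeled & fragile_item -> insured]. New: priority_ship, shipped, insured.
Round 2: (i) [priority_ship -> dock_ready]; (iv) [insured & priority_ship -> manifest_closed]. New: dock_ready, manifest_closed.
Round 3: (ix) [manifest_closed -> notify_customer]. New: notify_customer.
Round 4: (vii) [address_valid & notify_customer -> cond_3]; (xii) [notify_customer & shipped -> payment_cleared]. New: cond_3, payment_cleared.
payment_cleared first appears in round 4.

4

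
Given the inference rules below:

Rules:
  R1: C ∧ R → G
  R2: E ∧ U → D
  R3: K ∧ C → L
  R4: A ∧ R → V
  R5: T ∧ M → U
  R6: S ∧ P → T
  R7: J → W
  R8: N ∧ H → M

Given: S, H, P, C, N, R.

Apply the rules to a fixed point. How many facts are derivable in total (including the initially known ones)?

Round 1 fires R1, R6, R8, giving G, T, M.
Round 2 fires R5, giving U.
Closure: {C, G, H, M, N, P, R, S, T, U} — 10 facts.

10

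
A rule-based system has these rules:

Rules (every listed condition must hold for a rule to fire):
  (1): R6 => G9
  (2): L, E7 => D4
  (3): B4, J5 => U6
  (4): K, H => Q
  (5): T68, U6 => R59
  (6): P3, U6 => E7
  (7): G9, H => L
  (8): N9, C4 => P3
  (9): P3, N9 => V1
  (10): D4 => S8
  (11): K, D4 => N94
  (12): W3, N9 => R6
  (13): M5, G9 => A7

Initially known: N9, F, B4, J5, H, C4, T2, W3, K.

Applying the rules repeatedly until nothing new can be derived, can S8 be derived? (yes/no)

Round 1: (3) [B4, J5 => U6]; (4) [K, H => Q]; (8) [N9, C4 => P3]; (12) [W3, N9 => R6]. New: U6, Q, P3, R6.
Round 2: (1) [R6 => G9]; (6) [P3, U6 => E7]; (9) [P3, N9 => V1]. New: G9, E7, V1.
Round 3: (7) [G9, H => L]. New: L.
Round 4: (2) [L, E7 => D4]. New: D4.
Round 5: (10) [D4 => S8]; (11) [K, D4 => N94]. New: S8, N94.
S8 appears in round 5, so it is derivable.

yes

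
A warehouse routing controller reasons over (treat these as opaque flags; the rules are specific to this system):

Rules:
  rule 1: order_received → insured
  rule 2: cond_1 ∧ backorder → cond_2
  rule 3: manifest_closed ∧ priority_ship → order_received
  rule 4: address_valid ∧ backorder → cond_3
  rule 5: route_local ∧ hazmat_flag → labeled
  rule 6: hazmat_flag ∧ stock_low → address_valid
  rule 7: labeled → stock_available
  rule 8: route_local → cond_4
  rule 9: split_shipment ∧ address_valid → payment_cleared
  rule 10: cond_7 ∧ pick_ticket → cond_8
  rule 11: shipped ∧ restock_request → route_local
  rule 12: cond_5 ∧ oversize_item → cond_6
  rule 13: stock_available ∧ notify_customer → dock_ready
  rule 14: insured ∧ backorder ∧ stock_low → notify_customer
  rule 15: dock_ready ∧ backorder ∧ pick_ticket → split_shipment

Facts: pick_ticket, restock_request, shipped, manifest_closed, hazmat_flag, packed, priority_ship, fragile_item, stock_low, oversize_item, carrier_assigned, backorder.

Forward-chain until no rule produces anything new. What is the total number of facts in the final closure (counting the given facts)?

Round 1: rule 3 [manifest_closed ∧ priority_ship → order_received]; rule 6 [hazmat_flag ∧ stock_low → address_valid]; rule 11 [shipped ∧ restock_request → route_local]. Adds order_received, address_valid, route_local.
Round 2: rule 1 [order_received → insured]; rule 4 [address_valid ∧ backorder → cond_3]; rule 5 [route_local ∧ hazmat_flag → labeled]; rule 8 [route_local → cond_4]. Adds insured, cond_3, labeled, cond_4.
Round 3: rule 7 [labeled → stock_available]; rule 14 [insured ∧ backorder ∧ stock_low → notify_customer]. Adds stock_available, notify_customer.
Round 4: rule 13 [stock_available ∧ notify_customer → dock_ready]. Adds dock_ready.
Round 5: rule 15 [dock_ready ∧ backorder ∧ pick_ticket → split_shipment]. Adds split_shipment.
Round 6: rule 9 [split_shipment ∧ address_valid → payment_cleared]. Adds payment_cleared.
Closure: {address_valid, backorder, carrier_assigned, cond_3, cond_4, dock_ready, fragile_item, hazmat_flag, insured, labeled, manifest_closed, notify_customer, order_received, oversize_item, packed, payment_cleared, pick_ticket, priority_ship, restock_request, route_local, shipped, split_shipment, stock_available, stock_low} — 24 facts.

24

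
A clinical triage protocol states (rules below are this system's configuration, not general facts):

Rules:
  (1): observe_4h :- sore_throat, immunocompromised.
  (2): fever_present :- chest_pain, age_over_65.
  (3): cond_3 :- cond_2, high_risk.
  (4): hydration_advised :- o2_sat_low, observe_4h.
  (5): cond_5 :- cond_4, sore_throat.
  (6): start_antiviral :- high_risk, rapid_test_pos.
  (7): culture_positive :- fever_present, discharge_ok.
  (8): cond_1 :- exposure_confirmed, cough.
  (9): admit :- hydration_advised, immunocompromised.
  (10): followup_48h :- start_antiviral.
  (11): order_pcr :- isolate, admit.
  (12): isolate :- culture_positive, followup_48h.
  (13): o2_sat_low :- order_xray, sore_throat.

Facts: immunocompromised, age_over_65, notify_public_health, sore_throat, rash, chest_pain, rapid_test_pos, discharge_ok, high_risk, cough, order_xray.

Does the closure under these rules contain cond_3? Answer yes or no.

no

Round 1 fires (1), (2), (6), (13), giving observe_4h, fever_present, start_antiviral, o2_sat_low.
Round 2 fires (4), (7), (10), giving hydration_advised, culture_positive, followup_48h.
Round 3 fires (9), (12), giving admit, isolate.
Round 4 fires (11), giving order_pcr.
Fixed point reached. cond_3 is concluded only by (3); (3) needs cond_2 (never derived).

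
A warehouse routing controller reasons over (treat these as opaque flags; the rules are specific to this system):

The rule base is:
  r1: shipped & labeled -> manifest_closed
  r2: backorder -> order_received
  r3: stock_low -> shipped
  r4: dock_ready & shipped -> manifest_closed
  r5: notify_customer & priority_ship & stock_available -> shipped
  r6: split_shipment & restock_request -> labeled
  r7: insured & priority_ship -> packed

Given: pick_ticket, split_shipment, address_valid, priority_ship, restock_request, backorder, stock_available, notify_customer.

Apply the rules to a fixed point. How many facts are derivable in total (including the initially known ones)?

Round 1: r2 [backorder -> order_received]; r5 [notify_customer & priority_ship & stock_available -> shipped]; r6 [split_shipment & restock_request -> labeled]. Adds order_received, shipped, labeled.
Round 2: r1 [shipped & labeled -> manifest_closed]. Adds manifest_closed.
Closure: {address_valid, backorder, labeled, manifest_closed, notify_customer, order_received, pick_ticket, priority_ship, restock_request, shipped, split_shipment, stock_available} — 12 facts.

12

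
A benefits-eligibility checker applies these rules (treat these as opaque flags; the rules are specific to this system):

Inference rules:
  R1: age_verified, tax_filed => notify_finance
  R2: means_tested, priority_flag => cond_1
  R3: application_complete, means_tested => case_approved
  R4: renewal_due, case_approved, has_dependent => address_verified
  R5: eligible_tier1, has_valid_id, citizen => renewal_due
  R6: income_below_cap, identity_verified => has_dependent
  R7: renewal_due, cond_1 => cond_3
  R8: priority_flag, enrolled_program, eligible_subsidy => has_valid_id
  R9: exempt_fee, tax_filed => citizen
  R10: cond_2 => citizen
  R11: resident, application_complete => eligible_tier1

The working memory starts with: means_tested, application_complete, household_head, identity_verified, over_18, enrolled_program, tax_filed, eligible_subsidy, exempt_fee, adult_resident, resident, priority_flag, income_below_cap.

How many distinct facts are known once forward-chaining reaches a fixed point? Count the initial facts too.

22

[1] R2 [means_tested, priority_flag => cond_1]; R3 [application_complete, means_tested => case_approved]; R6 [income_below_cap, identity_verified => has_dependent]; R8 [priority_flag, enrolled_program, eligible_subsidy => has_valid_id]; R9 [exempt_fee, tax_filed => citizen]; R11 [resident, application_complete => eligible_tier1]. ⇒ new: cond_1, case_approved, has_dependent, has_valid_id, citizen, eligible_tier1.
[2] R5 [eligible_tier1, has_valid_id, citizen => renewal_due]. ⇒ new: renewal_due.
[3] R4 [renewal_due, case_approved, has_dependent => address_verified]; R7 [renewal_due, cond_1 => cond_3]. ⇒ new: address_verified, cond_3.
Closure: {address_verified, adult_resident, application_complete, case_approved, citizen, cond_1, cond_3, eligible_subsidy, eligible_tier1, enrolled_program, exempt_fee, has_dependent, has_valid_id, household_head, identity_verified, income_below_cap, means_tested, over_18, priority_flag, renewal_due, resident, tax_filed} — 22 facts.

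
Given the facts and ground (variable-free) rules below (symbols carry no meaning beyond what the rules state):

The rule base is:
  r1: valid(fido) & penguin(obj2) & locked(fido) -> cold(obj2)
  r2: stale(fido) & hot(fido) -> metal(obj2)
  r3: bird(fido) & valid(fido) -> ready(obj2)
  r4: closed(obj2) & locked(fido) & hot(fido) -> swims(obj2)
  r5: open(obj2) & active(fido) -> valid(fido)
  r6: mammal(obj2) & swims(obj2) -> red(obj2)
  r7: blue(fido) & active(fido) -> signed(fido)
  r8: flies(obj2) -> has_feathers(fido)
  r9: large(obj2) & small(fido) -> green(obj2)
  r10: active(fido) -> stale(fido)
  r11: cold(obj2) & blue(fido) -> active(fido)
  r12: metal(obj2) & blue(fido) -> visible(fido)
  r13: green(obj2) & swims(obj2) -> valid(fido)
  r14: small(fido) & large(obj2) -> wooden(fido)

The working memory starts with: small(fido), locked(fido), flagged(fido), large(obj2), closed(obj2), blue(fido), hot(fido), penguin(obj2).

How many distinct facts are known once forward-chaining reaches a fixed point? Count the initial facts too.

Round 1: r4 [closed(obj2) & locked(fido) & hot(fido) -> swims(obj2)]; r9 [large(obj2) & small(fido) -> green(obj2)]; r14 [small(fido) & large(obj2) -> wooden(fido)]. New: swims(obj2), green(obj2), wooden(fido).
Round 2: r13 [green(obj2) & swims(obj2) -> valid(fido)]. New: valid(fido).
Round 3: r1 [valid(fido) & penguin(obj2) & locked(fido) -> cold(obj2)]. New: cold(obj2).
Round 4: r11 [cold(obj2) & blue(fido) -> active(fido)]. New: active(fido).
Round 5: r7 [blue(fido) & active(fido) -> signed(fido)]; r10 [active(fido) -> stale(fido)]. New: signed(fido), stale(fido).
Round 6: r2 [stale(fido) & hot(fido) -> metal(obj2)]. New: metal(obj2).
Round 7: r12 [metal(obj2) & blue(fido) -> visible(fido)]. New: visible(fido).
Closure: {active(fido), blue(fido), closed(obj2), cold(obj2), flagged(fido), green(obj2), hot(fido), large(obj2), locked(fido), metal(obj2), penguin(obj2), signed(fido), small(fido), stale(fido), swims(obj2), valid(fido), visible(fido), wooden(fido)} — 18 facts.

18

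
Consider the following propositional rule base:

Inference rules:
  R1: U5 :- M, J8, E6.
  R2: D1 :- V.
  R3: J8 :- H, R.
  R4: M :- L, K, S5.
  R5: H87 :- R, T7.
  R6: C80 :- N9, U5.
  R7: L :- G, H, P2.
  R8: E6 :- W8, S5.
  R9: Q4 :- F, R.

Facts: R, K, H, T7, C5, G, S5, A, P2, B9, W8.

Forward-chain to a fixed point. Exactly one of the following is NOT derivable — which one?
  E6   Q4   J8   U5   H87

Q4

[1] R3 [J8 :- H, R.]; R5 [H87 :- R, T7.]; R7 [L :- G, H, P2.]; R8 [E6 :- W8, S5.]. ⇒ new: J8, H87, L, E6.
[2] R4 [M :- L, K, S5.]. ⇒ new: M.
[3] R1 [U5 :- M, J8, E6.]. ⇒ new: U5.
Derived: E6 (round 1), U5 (round 3), J8 (round 1), H87 (round 1). Q4 never appears in any round.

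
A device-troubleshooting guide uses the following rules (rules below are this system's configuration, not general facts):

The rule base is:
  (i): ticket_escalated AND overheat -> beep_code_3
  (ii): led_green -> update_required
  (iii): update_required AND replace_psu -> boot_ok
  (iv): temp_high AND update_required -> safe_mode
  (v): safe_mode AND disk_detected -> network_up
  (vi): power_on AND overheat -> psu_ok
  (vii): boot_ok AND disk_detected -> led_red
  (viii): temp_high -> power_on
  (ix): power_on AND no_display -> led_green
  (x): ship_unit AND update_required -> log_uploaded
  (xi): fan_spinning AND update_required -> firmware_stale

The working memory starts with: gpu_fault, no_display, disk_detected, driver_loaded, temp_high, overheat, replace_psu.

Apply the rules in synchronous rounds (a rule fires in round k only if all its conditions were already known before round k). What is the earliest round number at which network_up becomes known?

5

Round 1: (viii) [temp_high -> power_on]. Adds power_on.
Round 2: (vi) [power_on AND overheat -> psu_ok]; (ix) [power_on AND no_display -> led_green]. Adds psu_ok, led_green.
Round 3: (ii) [led_green -> update_required]. Adds update_required.
Round 4: (iii) [update_required AND replace_psu -> boot_ok]; (iv) [temp_high AND update_required -> safe_mode]. Adds boot_ok, safe_mode.
Round 5: (v) [safe_mode AND disk_detected -> network_up]; (vii) [boot_ok AND disk_detected -> led_red]. Adds network_up, led_red.
network_up first appears in round 5.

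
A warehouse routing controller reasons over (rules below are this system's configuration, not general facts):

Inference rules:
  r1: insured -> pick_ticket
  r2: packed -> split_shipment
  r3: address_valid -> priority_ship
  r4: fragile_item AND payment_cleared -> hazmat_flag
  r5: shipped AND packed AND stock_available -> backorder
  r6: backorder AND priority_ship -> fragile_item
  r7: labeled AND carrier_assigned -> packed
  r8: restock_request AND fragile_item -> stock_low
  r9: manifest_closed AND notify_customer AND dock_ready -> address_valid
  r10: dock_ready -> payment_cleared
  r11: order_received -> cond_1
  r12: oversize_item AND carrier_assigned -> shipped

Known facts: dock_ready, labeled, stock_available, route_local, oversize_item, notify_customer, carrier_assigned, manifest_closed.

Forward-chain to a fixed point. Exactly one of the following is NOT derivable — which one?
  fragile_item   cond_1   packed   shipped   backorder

cond_1

Round 1 — r7, r9, r10, r12, derive packed, address_valid, payment_cleared, shipped.
Round 2 — r2, r3, r5, derive split_shipment, priority_ship, backorder.
Round 3 — r6, derive fragile_item.
Round 4 — r4, derive hazmat_flag.
Derived: shipped (round 1), packed (round 1), fragile_item (round 3), backorder (round 2). cond_1 never appears in any round.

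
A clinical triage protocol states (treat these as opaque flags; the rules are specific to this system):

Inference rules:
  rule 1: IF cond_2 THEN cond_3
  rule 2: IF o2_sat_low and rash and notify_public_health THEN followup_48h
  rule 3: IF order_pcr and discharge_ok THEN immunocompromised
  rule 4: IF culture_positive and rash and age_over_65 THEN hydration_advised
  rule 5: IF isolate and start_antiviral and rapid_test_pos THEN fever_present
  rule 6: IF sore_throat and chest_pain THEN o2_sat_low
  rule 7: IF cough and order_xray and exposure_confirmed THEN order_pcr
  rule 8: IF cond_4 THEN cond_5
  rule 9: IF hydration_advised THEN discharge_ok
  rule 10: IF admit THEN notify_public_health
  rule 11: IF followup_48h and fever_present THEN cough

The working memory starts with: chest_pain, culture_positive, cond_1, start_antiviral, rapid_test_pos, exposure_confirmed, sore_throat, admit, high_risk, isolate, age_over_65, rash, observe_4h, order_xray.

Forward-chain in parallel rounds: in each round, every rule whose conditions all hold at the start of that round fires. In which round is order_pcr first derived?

[1] rule 4 [IF culture_positive and rash and age_over_65 THEN hydration_advised]; rule 5 [IF isolate and start_antiviral and rapid_test_pos THEN fever_present]; rule 6 [IF sore_throat and chest_pain THEN o2_sat_low]; rule 10 [IF admit THEN notify_public_health]. ⇒ new: hydration_advised, fever_present, o2_sat_low, notify_public_health.
[2] rule 2 [IF o2_sat_low and rash and notify_public_health THEN followup_48h]; rule 9 [IF hydration_advised THEN discharge_ok]. ⇒ new: followup_48h, discharge_ok.
[3] rule 11 [IF followup_48h and fever_present THEN cough]. ⇒ new: cough.
[4] rule 7 [IF cough and order_xray and exposure_confirmed THEN order_pcr]. ⇒ new: order_pcr.
order_pcr first appears in round 4.

4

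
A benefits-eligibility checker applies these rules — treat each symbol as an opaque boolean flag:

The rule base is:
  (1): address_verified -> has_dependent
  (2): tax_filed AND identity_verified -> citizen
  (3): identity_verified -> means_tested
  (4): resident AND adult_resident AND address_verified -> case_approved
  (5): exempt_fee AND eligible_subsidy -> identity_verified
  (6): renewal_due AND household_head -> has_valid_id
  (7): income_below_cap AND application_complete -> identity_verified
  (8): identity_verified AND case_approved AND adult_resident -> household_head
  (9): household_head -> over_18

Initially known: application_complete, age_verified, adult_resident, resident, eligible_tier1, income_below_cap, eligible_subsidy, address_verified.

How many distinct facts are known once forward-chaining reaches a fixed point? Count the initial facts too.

Round 1 — (1), (4), (7), derive has_dependent, case_approved, identity_verified.
Round 2 — (3), (8), derive means_tested, household_head.
Round 3 — (9), derive over_18.
Closure: {address_verified, adult_resident, age_verified, application_complete, case_approved, eligible_subsidy, eligible_tier1, has_dependent, household_head, identity_verified, income_below_cap, means_tested, over_18, resident} — 14 facts.

14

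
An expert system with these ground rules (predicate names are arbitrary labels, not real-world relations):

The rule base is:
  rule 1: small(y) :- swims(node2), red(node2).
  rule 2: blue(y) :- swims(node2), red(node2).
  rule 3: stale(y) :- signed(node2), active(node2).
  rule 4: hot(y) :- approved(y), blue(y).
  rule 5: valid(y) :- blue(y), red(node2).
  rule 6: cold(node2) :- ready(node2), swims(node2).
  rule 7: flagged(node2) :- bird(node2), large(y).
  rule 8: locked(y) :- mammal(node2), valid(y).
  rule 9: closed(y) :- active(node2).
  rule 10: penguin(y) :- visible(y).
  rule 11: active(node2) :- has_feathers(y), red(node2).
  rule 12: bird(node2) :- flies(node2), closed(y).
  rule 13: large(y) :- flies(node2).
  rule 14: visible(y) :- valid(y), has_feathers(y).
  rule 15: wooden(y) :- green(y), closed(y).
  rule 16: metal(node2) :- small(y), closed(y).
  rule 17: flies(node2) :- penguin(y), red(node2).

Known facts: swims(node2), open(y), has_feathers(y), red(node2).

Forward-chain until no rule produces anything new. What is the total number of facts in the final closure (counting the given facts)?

16

Round 1: rule 1 [small(y) :- swims(node2), red(node2).]; rule 2 [blue(y) :- swims(node2), red(node2).]; rule 11 [active(node2) :- has_feathers(y), red(node2).]. Adds small(y), blue(y), active(node2).
Round 2: rule 5 [valid(y) :- blue(y), red(node2).]; rule 9 [closed(y) :- active(node2).]. Adds valid(y), closed(y).
Round 3: rule 14 [visible(y) :- valid(y), has_feathers(y).]; rule 16 [metal(node2) :- small(y), closed(y).]. Adds visible(y), metal(node2).
Round 4: rule 10 [penguin(y) :- visible(y).]. Adds penguin(y).
Round 5: rule 17 [flies(node2) :- penguin(y), red(node2).]. Adds flies(node2).
Round 6: rule 12 [bird(node2) :- flies(node2), closed(y).]; rule 13 [large(y) :- flies(node2).]. Adds bird(node2), large(y).
Round 7: rule 7 [flagged(node2) :- bird(node2), large(y).]. Adds flagged(node2).
Closure: {active(node2), bird(node2), blue(y), closed(y), flagged(node2), flies(node2), has_feathers(y), large(y), metal(node2), open(y), penguin(y), red(node2), small(y), swims(node2), valid(y), visible(y)} — 16 facts.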